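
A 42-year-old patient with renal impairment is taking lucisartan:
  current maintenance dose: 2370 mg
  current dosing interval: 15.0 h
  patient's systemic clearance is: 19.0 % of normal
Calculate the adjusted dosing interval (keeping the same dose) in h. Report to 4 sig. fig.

78.95 h

To keep the same average steady-state level, dosing rate must scale with clearance.
CL ratio = 19.0 / 100 = 0.1900
New interval (same dose) = 15.0 / 0.1900 = 78.95 h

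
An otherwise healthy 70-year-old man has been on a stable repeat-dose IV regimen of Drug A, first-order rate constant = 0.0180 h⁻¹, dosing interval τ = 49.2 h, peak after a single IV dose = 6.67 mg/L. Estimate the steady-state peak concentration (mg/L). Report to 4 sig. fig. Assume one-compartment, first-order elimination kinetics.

e^(−kτ) = e^(−0.01800 × 49.2) = 0.4125
Accumulation ratio R = 1 / (1 − e^(−kτ)) = 1 / (1 − 0.4125) = 1.702
Steady-state peak = C₀ × R = 6.67 × 1.702 = 11.35 mg/L

11.35 mg/L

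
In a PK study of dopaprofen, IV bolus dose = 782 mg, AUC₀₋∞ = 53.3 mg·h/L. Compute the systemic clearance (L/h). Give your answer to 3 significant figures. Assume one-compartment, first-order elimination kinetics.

CL = Dose / AUC = 782 / 53.3 = 14.67 L/h

14.7 L/h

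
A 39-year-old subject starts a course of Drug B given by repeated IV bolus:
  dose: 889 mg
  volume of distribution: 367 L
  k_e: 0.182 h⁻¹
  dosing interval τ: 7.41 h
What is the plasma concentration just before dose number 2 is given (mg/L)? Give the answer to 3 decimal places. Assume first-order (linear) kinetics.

C₀ per dose = Dose / Vd = 889 / 367 = 2.422 mg/L
Fraction remaining after one interval: r = e^(−kτ) = e^(−0.1820 × 7.41) = 0.2596
Before dose 2, 1 dose has been given (aged 1τ).
C_trough = C₀ × r = 2.422 × 0.2596 = 0.6288 mg/L

0.629 mg/L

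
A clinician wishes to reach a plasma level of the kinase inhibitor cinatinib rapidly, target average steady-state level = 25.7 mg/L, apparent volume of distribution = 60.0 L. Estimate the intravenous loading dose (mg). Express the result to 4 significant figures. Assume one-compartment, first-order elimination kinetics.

1542 mg

LD = Css × Vd = 25.7 × 60.0 = 1542 mg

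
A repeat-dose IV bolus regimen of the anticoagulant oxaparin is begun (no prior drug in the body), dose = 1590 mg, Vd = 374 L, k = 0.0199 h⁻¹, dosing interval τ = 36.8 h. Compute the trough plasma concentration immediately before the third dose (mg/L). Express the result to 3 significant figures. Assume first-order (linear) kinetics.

3.03 mg/L

C₀ per dose = Dose / Vd = 1590 / 374 = 4.251 mg/L
Fraction remaining after one interval: r = e^(−kτ) = e^(−0.01990 × 36.8) = 0.4808
Before dose 3, 2 doses have been given (aged 1τ, 2τ).
C_trough = C₀ × (r + r²) = 4.251 × (0.4808 + 0.2312) = 3.027 mg/L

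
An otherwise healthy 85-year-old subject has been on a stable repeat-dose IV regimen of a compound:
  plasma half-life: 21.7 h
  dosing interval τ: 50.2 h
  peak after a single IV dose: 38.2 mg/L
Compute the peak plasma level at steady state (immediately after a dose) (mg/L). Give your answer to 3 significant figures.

k = ln2 / t½ = 0.693147 / 21.7 = 0.03194 h⁻¹
e^(−kτ) = e^(−0.03194 × 50.2) = 0.2012
Accumulation ratio R = 1 / (1 − e^(−kτ)) = 1 / (1 − 0.2012) = 1.252
Steady-state peak = C₀ × R = 38.2 × 1.252 = 47.83 mg/L

47.8 mg/L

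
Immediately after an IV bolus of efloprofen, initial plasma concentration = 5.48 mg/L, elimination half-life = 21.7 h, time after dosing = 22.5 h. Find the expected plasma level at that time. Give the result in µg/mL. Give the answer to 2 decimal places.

k = ln2 / t½ = 0.693147 / 21.7 = 0.03194 h⁻¹
C = C₀ · e^(−k·t) = 5.480 × e^(−0.03194 × 22.5)
  = 5.480 × 0.4874 = 2.671 mg/L
(2.671 mg/L = 2.671 µg/mL)

2.67 µg/mL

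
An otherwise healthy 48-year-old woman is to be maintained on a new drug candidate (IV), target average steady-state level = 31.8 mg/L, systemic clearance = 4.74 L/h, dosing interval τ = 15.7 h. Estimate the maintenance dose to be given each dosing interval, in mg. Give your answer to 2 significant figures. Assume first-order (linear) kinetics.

2400 mg

At steady state, Dose/τ = Css × CL.
Dose = Css × CL × τ = 31.8 × 4.740 × 15.7 = 2366 mg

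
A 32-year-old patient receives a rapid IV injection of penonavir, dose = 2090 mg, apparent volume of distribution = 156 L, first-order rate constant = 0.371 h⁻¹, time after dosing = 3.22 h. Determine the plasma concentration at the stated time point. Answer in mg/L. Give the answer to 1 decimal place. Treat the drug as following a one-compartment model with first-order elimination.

C₀ = Dose / Vd = 2090 / 156 = 13.40 mg/L
C = C₀ · e^(−k·t) = 13.40 × e^(−0.3710 × 3.22)
  = 13.40 × 0.3028 = 4.058 mg/L

4.1 mg/L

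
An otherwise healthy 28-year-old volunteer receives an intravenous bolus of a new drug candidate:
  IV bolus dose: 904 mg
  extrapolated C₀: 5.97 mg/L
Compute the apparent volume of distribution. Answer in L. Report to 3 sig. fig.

Vd = Dose / C₀ = 904.0 / 5.97 = 151.4 L

151 L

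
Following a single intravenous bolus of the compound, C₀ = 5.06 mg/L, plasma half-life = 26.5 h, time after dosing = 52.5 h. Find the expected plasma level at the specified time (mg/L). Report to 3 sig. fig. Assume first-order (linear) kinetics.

1.28 mg/L

k = ln2 / t½ = 0.693147 / 26.5 = 0.02616 h⁻¹
C = C₀ · e^(−k·t) = 5.060 × e^(−0.02616 × 52.5)
  = 5.060 × 0.2532 = 1.281 mg/L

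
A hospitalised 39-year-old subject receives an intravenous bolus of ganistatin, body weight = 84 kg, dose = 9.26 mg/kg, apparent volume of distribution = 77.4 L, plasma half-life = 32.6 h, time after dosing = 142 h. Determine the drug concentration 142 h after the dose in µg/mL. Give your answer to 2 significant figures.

0.49 µg/mL

Total dose = 9.26 × 84 = 777.8 mg
C₀ = Dose / Vd = 777.8 / 77.4 = 10.05 mg/L
k = ln2 / t½ = 0.693147 / 32.6 = 0.02126 h⁻¹
C = C₀ · e^(−k·t) = 10.05 × e^(−0.02126 × 142)
  = 10.05 × 0.04885 = 0.4909 mg/L
(0.4909 mg/L = 0.4909 µg/mL)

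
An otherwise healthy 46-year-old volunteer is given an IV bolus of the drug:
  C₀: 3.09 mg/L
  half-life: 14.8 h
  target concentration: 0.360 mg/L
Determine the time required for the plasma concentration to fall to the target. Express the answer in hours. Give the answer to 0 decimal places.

k = ln2 / t½ = 0.693147 / 14.8 = 0.04683 h⁻¹
t = ln(C₀ / C) / k = ln(3.090 / 0.360) / 0.04683
  = ln(8.583) / 0.04683 = 2.150 / 0.04683 = 45.91 h

46 h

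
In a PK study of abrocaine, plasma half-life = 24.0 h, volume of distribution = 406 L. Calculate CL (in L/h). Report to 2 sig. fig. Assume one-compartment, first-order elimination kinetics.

k = ln2 / t½ = 0.693147 / 24.0 = 0.02888 h⁻¹
CL = k × Vd = 0.02888 × 406 = 11.73 L/h

12 L/h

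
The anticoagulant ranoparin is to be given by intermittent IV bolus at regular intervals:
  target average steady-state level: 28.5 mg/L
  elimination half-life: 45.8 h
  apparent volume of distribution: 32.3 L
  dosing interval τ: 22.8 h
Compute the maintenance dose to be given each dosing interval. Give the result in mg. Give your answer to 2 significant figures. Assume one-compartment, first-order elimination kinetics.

320 mg

k = ln2 / t½ = 0.693147 / 45.8 = 0.01513 h⁻¹
CL = k × Vd = 0.01513 × 32.3 = 0.4887 L/h
At steady state, Dose/τ = Css × CL.
Dose = Css × CL × τ = 28.5 × 0.4887 × 22.8 = 317.6 mg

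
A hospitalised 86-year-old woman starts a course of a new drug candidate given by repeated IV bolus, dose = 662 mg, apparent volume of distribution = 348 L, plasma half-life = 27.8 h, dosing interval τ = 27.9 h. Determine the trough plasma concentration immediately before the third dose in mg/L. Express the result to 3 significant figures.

C₀ per dose = Dose / Vd = 662 / 348 = 1.902 mg/L
k = ln2 / t½ = 0.693147 / 27.8 = 0.02493 h⁻¹
Fraction remaining after one interval: r = e^(−kτ) = e^(−0.02493 × 27.9) = 0.4988
Before dose 3, 2 doses have been given (aged 1τ, 2τ).
C_trough = C₀ × (r + r²) = 1.902 × (0.4988 + 0.2488) = 1.422 mg/L

1.42 mg/L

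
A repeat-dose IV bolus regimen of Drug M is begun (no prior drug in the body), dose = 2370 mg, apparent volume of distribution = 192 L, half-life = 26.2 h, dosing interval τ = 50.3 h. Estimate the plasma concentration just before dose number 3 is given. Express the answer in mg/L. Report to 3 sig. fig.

4.12 mg/L

C₀ per dose = Dose / Vd = 2370 / 192 = 12.34 mg/L
k = ln2 / t½ = 0.693147 / 26.2 = 0.02646 h⁻¹
Fraction remaining after one interval: r = e^(−kτ) = e^(−0.02646 × 50.3) = 0.2642
Before dose 3, 2 doses have been given (aged 1τ, 2τ).
C_trough = C₀ × (r + r²) = 12.34 × (0.2642 + 0.06980) = 4.122 mg/L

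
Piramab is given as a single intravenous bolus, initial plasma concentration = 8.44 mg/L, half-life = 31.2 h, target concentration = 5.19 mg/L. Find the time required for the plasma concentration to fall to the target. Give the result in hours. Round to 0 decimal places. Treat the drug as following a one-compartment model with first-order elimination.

22 h

k = ln2 / t½ = 0.693147 / 31.2 = 0.02222 h⁻¹
t = ln(C₀ / C) / k = ln(8.440 / 5.19) / 0.02222
  = ln(1.626) / 0.02222 = 0.4861 / 0.02222 = 21.88 h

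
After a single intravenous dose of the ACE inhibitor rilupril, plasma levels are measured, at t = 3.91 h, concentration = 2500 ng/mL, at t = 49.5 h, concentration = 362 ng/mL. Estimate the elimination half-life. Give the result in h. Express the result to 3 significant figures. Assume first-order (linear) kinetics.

k = ln(C₁/C₂) / (t₂ − t₁) = ln(2500/362) / (49.5 − 3.91)
  = 1.932 / 45.59 = 0.04238 h⁻¹
t½ = ln2 / k = 0.693147 / 0.04238 = 16.36 h

16.4 h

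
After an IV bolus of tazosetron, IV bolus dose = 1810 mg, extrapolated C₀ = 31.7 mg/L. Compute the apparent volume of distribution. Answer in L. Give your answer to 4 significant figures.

57.10 L

Vd = Dose / C₀ = 1810 / 31.7 = 57.10 L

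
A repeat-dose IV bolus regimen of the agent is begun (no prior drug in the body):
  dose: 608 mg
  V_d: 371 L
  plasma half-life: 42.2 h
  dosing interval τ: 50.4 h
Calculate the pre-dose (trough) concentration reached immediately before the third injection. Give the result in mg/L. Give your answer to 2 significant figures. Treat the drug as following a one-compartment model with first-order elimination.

C₀ per dose = Dose / Vd = 608 / 371 = 1.639 mg/L
k = ln2 / t½ = 0.693147 / 42.2 = 0.01643 h⁻¹
Fraction remaining after one interval: r = e^(−kτ) = e^(−0.01643 × 50.4) = 0.4369
Before dose 3, 2 doses have been given (aged 1τ, 2τ).
C_trough = C₀ × (r + r²) = 1.639 × (0.4369 + 0.1909) = 1.029 mg/L

1.0 mg/L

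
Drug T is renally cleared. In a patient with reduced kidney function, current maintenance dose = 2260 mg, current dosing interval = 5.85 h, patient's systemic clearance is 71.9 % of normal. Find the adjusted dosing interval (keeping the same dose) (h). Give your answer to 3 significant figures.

8.14 h

To keep the same average steady-state level, dosing rate must scale with clearance.
CL ratio = 71.9 / 100 = 0.7190
New interval (same dose) = 5.85 / 0.7190 = 8.136 h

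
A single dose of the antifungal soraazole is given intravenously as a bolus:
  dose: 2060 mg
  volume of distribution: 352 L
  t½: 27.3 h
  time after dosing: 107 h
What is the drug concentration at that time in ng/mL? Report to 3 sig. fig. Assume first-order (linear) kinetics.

C₀ = Dose / Vd = 2060 / 352 = 5.852 mg/L
k = ln2 / t½ = 0.693147 / 27.3 = 0.02539 h⁻¹
C = C₀ · e^(−k·t) = 5.852 × e^(−0.02539 × 107)
  = 5.852 × 0.06609 = 0.3868 mg/L
Convert: 0.3868 mg/L × 1000 = 386.8 ng/mL

387 ng/mL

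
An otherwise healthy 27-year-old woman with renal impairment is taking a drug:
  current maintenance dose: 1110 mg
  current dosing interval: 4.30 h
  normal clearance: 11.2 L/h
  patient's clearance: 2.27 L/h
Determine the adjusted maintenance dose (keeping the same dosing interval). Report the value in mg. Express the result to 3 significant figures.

To keep the same average steady-state level, dosing rate must scale with clearance.
CL ratio = 2.27 / 11.2 = 0.2027
New dose (same interval) = 1110 × 0.2027 = 225.0 mg

225 mg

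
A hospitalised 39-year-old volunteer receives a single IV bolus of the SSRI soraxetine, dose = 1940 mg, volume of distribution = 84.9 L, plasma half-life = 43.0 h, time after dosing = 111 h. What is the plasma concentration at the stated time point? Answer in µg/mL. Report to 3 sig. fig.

C₀ = Dose / Vd = 1940 / 84.9 = 22.85 mg/L
k = ln2 / t½ = 0.693147 / 43.0 = 0.01612 h⁻¹
C = C₀ · e^(−k·t) = 22.85 × e^(−0.01612 × 111)
  = 22.85 × 0.1671 = 3.818 mg/L
(3.818 mg/L = 3.818 µg/mL)

3.82 µg/mL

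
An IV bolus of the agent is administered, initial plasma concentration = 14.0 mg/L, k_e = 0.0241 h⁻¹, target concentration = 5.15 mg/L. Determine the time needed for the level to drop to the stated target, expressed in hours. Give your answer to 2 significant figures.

t = ln(C₀ / C) / k = ln(14.00 / 5.15) / 0.02410
  = ln(2.718) / 0.02410 = 0.9999 / 0.02410 = 41.49 h

41 h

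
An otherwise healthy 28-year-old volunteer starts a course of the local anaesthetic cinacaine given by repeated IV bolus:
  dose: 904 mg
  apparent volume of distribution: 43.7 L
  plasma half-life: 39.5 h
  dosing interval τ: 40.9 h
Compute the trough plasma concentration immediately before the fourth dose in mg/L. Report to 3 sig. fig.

C₀ per dose = Dose / Vd = 904 / 43.7 = 20.69 mg/L
k = ln2 / t½ = 0.693147 / 39.5 = 0.01755 h⁻¹
Fraction remaining after one interval: r = e^(−kτ) = e^(−0.01755 × 40.9) = 0.4878
Before dose 4, 3 doses have been given (aged 1τ, 2τ, 3τ).
C_trough = C₀ × (r + r² + … + r^3) = C₀ × r(1−r^3)/(1−r)
        = 20.69 × 0.4878 × (1 − 0.1161) / (1 − 0.4878) = 17.42 mg/L

17.4 mg/L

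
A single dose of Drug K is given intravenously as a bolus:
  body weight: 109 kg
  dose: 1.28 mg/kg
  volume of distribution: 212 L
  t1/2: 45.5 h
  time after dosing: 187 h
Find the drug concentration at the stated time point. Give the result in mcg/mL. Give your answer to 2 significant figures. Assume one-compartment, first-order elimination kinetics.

Total dose = 1.28 × 109 = 139.5 mg
C₀ = Dose / Vd = 139.5 / 212 = 0.6580 mg/L
k = ln2 / t½ = 0.693147 / 45.5 = 0.01523 h⁻¹
C = C₀ · e^(−k·t) = 0.6580 × e^(−0.01523 × 187)
  = 0.6580 × 0.05796 = 0.03814 mg/L
(0.03814 mg/L = 0.03814 mcg/mL)

0.038 mcg/mL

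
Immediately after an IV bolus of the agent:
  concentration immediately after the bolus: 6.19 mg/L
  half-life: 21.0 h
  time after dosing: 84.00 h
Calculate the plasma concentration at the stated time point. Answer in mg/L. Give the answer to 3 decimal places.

0.387 mg/L

k = ln2 / t½ = 0.693147 / 21.0 = 0.03301 h⁻¹
t / t½ = 84.00 / 21.0 = 4 half-lives
C = C₀ × (1/2)^4 = 6.190 × 0.06250 = 0.3869 mg/L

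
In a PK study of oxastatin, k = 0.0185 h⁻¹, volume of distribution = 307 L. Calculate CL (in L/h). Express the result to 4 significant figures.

CL = k × Vd = 0.0185 × 307 = 5.680 L/h

5.680 L/h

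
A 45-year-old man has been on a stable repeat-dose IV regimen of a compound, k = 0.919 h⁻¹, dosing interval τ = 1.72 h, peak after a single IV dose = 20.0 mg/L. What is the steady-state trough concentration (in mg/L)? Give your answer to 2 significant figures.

5.2 mg/L

e^(−kτ) = e^(−0.9190 × 1.72) = 0.2058
Accumulation ratio R = 1 / (1 − e^(−kτ)) = 1 / (1 − 0.2058) = 1.259
Steady-state trough = C₀ × R × e^(−kτ) = 20.0 × 1.259 × 0.2058 = 5.182 mg/L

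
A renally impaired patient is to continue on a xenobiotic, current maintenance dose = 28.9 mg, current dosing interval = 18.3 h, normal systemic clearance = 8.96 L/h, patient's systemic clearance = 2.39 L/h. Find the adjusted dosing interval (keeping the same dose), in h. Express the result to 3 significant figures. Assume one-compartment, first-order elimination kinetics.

To keep the same average steady-state level, dosing rate must scale with clearance.
CL ratio = 2.39 / 8.96 = 0.2667
New interval (same dose) = 18.3 / 0.2667 = 68.62 h

68.6 h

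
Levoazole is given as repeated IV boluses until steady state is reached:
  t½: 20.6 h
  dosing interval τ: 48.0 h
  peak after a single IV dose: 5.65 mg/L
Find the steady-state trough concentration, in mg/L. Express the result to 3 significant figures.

1.40 mg/L

k = ln2 / t½ = 0.693147 / 20.6 = 0.03365 h⁻¹
e^(−kτ) = e^(−0.03365 × 48.0) = 0.1989
Accumulation ratio R = 1 / (1 − e^(−kτ)) = 1 / (1 − 0.1989) = 1.248
Steady-state trough = C₀ × R × e^(−kτ) = 5.65 × 1.248 × 0.1989 = 1.402 mg/L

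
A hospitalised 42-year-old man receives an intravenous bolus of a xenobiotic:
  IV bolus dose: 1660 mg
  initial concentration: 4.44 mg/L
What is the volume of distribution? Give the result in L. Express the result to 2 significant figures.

Vd = Dose / C₀ = 1660 / 4.44 = 373.9 L

370 L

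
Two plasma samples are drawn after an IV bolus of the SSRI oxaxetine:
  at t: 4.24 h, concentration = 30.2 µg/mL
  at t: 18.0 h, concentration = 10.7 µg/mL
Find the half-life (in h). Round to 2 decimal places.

9.19 h

k = ln(C₁/C₂) / (t₂ − t₁) = ln(30.2/10.7) / (18.0 − 4.24)
  = 1.038 / 13.76 = 0.07544 h⁻¹
t½ = ln2 / k = 0.693147 / 0.07544 = 9.188 h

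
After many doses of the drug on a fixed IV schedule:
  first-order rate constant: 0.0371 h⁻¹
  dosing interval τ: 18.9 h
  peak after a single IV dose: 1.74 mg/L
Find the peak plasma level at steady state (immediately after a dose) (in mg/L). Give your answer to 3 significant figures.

3.45 mg/L

e^(−kτ) = e^(−0.03710 × 18.9) = 0.4960
Accumulation ratio R = 1 / (1 − e^(−kτ)) = 1 / (1 − 0.4960) = 1.984
Steady-state peak = C₀ × R = 1.74 × 1.984 = 3.452 mg/L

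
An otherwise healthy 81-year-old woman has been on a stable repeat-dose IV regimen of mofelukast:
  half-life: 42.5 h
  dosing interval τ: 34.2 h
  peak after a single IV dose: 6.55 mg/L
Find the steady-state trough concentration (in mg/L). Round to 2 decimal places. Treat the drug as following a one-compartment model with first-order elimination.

k = ln2 / t½ = 0.693147 / 42.5 = 0.01631 h⁻¹
e^(−kτ) = e^(−0.01631 × 34.2) = 0.5725
Accumulation ratio R = 1 / (1 − e^(−kτ)) = 1 / (1 − 0.5725) = 2.339
Steady-state trough = C₀ × R × e^(−kτ) = 6.55 × 2.339 × 0.5725 = 8.771 mg/L

8.77 mg/L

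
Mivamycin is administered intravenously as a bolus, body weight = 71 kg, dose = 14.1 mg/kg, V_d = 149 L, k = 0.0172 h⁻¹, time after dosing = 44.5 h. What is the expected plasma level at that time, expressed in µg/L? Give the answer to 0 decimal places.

3125 µg/L

Total dose = 14.1 × 71 = 1001 mg
C₀ = Dose / Vd = 1001 / 149 = 6.718 mg/L
C = C₀ · e^(−k·t) = 6.718 × e^(−0.01720 × 44.5)
  = 6.718 × 0.4651 = 3.125 mg/L
Convert: 3.125 mg/L × 1000 = 3125 µg/L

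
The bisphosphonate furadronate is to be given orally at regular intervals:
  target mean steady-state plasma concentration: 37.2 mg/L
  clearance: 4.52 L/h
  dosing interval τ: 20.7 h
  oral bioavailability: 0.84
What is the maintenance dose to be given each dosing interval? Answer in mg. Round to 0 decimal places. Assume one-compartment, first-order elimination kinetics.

4144 mg

At steady state, F × (Dose/τ) = Css × CL.
Dose = Css × CL × τ / F = 37.2 × 4.520 × 20.7 / 0.84 = 4144 mg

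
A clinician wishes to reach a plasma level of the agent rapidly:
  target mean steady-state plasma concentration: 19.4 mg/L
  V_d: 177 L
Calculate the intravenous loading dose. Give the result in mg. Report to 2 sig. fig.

LD = Css × Vd = 19.4 × 177 = 3434 mg

3400 mg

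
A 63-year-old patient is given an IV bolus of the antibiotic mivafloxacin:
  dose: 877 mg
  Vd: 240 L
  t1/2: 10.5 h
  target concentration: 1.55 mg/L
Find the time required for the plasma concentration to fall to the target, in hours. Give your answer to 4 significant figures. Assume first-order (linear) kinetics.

C₀ = Dose / Vd = 877.0 / 240 = 3.654 mg/L
k = ln2 / t½ = 0.693147 / 10.5 = 0.06601 h⁻¹
t = ln(C₀ / C) / k = ln(3.654 / 1.55) / 0.06601
  = ln(2.357) / 0.06601 = 0.8574 / 0.06601 = 12.99 h

12.99 h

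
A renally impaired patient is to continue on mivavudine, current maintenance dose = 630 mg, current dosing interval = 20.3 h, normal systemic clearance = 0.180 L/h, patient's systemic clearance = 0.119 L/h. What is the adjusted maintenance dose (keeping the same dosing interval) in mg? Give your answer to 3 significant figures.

To keep the same average steady-state level, dosing rate must scale with clearance.
CL ratio = 0.119 / 0.180 = 0.6611
New dose (same interval) = 630 × 0.6611 = 416.5 mg

417 mg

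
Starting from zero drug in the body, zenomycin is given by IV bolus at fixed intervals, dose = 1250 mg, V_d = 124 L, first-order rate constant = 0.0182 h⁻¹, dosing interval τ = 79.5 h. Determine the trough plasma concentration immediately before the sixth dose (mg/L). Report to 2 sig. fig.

3.1 mg/L

C₀ per dose = Dose / Vd = 1250 / 124 = 10.08 mg/L
Fraction remaining after one interval: r = e^(−kτ) = e^(−0.01820 × 79.5) = 0.2353
Before dose 6, 5 doses have been given (aged 1τ, 2τ, 3τ, 4τ, 5τ).
C_trough = C₀ × (r + r² + … + r^5) = C₀ × r(1−r^5)/(1−r)
        = 10.08 × 0.2353 × (1 − 0.0007213) / (1 − 0.2353) = 3.099 mg/L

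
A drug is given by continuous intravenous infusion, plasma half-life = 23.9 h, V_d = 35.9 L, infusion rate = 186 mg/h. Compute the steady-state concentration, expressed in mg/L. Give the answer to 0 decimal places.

179 mg/L

k = ln2 / t½ = 0.693147 / 23.9 = 0.02900 h⁻¹
CL = k × Vd = 0.02900 × 35.9 = 1.041 L/h
At steady state Css = R₀ / CL = 186 / 1.041 = 178.7 mg/L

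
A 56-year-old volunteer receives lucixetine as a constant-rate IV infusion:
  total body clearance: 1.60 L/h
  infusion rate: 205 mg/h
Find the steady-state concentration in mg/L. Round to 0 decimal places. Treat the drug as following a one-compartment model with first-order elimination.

128 mg/L

At steady state Css = R₀ / CL = 205 / 1.600 = 128.1 mg/L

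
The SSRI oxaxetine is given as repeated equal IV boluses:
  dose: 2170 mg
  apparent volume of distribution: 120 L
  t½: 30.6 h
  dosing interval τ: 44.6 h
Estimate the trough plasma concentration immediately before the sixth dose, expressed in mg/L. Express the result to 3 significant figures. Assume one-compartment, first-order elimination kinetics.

10.3 mg/L

C₀ per dose = Dose / Vd = 2170 / 120 = 18.08 mg/L
k = ln2 / t½ = 0.693147 / 30.6 = 0.02265 h⁻¹
Fraction remaining after one interval: r = e^(−kτ) = e^(−0.02265 × 44.6) = 0.3641
Before dose 6, 5 doses have been given (aged 1τ, 2τ, 3τ, 4τ, 5τ).
C_trough = C₀ × (r + r² + … + r^5) = C₀ × r(1−r^5)/(1−r)
        = 18.08 × 0.3641 × (1 − 0.006399) / (1 − 0.3641) = 10.29 mg/L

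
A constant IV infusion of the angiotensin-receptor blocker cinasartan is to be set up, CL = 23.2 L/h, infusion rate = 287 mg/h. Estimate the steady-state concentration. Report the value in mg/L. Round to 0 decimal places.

12 mg/L

At steady state Css = R₀ / CL = 287 / 23.20 = 12.37 mg/L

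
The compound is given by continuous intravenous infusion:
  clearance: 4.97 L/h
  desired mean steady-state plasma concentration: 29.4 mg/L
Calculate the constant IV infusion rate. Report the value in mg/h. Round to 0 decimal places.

At steady state, infusion rate R₀ = Css × CL = 29.4 × 4.970 = 146.1 mg/h

146 mg/h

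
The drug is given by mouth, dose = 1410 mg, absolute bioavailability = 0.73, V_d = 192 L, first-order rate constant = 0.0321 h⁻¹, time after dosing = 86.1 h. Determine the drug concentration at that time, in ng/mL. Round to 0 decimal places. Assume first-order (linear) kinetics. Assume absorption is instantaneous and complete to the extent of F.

Amount reaching circulation = F × Dose = 0.73 × 1410 = 1029 mg
C₀ = F·Dose / Vd = 1029 / 192 = 5.359 mg/L
C = C₀ · e^(−k·t) = 5.359 × e^(−0.03210 × 86.1)
  = 5.359 × 0.06305 = 0.3379 mg/L
Convert: 0.3379 mg/L × 1000 = 337.9 ng/mL

338 ng/mL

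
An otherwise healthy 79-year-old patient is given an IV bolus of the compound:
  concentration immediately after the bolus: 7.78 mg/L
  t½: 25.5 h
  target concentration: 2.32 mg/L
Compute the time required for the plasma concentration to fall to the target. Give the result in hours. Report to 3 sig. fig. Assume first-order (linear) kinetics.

k = ln2 / t½ = 0.693147 / 25.5 = 0.02718 h⁻¹
t = ln(C₀ / C) / k = ln(7.780 / 2.32) / 0.02718
  = ln(3.353) / 0.02718 = 1.210 / 0.02718 = 44.52 h

44.5 h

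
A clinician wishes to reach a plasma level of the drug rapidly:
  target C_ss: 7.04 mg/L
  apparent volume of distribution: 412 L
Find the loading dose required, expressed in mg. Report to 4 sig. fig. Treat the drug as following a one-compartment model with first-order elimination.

2900 mg

LD = Css × Vd = 7.04 × 412 = 2900 mg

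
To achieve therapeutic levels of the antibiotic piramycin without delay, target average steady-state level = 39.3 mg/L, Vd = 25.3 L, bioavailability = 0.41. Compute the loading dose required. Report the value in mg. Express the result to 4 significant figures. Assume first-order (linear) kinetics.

LD = Css × Vd / F = 39.3 × 25.3 / 0.41 = 2425 mg

2425 mg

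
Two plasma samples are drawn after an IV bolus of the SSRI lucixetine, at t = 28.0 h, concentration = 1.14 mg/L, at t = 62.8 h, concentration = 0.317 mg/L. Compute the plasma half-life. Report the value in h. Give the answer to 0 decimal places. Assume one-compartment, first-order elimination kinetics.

19 h

k = ln(C₁/C₂) / (t₂ − t₁) = ln(1.14/0.317) / (62.8 − 28.0)
  = 1.280 / 34.80 = 0.03678 h⁻¹
t½ = ln2 / k = 0.693147 / 0.03678 = 18.85 h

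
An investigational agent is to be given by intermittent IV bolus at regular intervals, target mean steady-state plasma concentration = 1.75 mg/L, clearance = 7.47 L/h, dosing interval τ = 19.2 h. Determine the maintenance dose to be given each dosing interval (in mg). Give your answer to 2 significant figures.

At steady state, Dose/τ = Css × CL.
Dose = Css × CL × τ = 1.75 × 7.470 × 19.2 = 251.0 mg

250 mg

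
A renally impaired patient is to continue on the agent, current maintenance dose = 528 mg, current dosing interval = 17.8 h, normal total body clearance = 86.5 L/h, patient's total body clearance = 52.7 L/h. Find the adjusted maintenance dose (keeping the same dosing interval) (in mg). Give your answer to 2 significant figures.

320 mg

To keep the same average steady-state level, dosing rate must scale with clearance.
CL ratio = 52.7 / 86.5 = 0.6092
New dose (same interval) = 528 × 0.6092 = 321.7 mg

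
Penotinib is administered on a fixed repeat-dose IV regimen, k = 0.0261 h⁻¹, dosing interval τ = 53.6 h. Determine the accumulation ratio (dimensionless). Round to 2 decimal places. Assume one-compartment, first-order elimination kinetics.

e^(−kτ) = e^(−0.02610 × 53.6) = 0.2469
Accumulation ratio R = 1 / (1 − e^(−kτ)) = 1 / (1 − 0.2469) = 1.328

1.33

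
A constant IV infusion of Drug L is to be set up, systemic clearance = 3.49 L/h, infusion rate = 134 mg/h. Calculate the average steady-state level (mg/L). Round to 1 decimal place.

38.4 mg/L

At steady state Css = R₀ / CL = 134 / 3.490 = 38.40 mg/L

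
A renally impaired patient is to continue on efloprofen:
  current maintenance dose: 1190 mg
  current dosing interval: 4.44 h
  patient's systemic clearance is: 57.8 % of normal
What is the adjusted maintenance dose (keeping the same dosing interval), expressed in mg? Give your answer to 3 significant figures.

688 mg

To keep the same average steady-state level, dosing rate must scale with clearance.
CL ratio = 57.8 / 100 = 0.5780
New dose (same interval) = 1190 × 0.5780 = 687.8 mg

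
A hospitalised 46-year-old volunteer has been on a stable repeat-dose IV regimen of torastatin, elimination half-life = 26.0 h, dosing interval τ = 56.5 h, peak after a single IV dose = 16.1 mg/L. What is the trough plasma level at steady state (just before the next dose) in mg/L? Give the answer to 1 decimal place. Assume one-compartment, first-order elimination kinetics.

k = ln2 / t½ = 0.693147 / 26.0 = 0.02666 h⁻¹
e^(−kτ) = e^(−0.02666 × 56.5) = 0.2217
Accumulation ratio R = 1 / (1 − e^(−kτ)) = 1 / (1 − 0.2217) = 1.285
Steady-state trough = C₀ × R × e^(−kτ) = 16.1 × 1.285 × 0.2217 = 4.587 mg/L

4.6 mg/L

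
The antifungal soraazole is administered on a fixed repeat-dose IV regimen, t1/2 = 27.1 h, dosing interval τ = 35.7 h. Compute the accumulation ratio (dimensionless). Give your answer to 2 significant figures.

1.7

k = ln2 / t½ = 0.693147 / 27.1 = 0.02558 h⁻¹
e^(−kτ) = e^(−0.02558 × 35.7) = 0.4012
Accumulation ratio R = 1 / (1 − e^(−kτ)) = 1 / (1 − 0.4012) = 1.670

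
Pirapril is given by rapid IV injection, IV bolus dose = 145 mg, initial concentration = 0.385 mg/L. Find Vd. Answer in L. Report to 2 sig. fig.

380 L

Vd = Dose / C₀ = 145.0 / 0.385 = 376.6 L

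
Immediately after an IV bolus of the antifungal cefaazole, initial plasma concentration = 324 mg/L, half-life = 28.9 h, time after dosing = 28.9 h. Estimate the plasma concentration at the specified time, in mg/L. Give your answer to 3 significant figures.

162 mg/L

k = ln2 / t½ = 0.693147 / 28.9 = 0.02398 h⁻¹
C = C₀ · e^(−k·t) = 324.0 × e^(−0.02398 × 28.9)
  = 324.0 × 0.5001 = 162.0 mg/L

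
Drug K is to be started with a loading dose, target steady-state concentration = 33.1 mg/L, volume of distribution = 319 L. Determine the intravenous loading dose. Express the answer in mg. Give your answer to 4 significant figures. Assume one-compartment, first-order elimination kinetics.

LD = Css × Vd = 33.1 × 319 = 10560 mg

10560 mg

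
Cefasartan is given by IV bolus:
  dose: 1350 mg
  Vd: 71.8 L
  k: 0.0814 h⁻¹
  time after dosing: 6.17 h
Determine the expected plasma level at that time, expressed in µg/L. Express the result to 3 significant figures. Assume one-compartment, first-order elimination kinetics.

C₀ = Dose / Vd = 1350 / 71.8 = 18.80 mg/L
C = C₀ · e^(−k·t) = 18.80 × e^(−0.08140 × 6.17)
  = 18.80 × 0.6052 = 11.38 mg/L
Convert: 11.38 mg/L × 1000 = 11380 µg/L

11400 µg/L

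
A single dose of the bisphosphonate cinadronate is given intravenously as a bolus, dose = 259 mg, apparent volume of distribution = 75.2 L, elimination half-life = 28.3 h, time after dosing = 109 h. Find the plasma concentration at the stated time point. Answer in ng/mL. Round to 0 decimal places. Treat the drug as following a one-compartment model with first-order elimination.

239 ng/mL

C₀ = Dose / Vd = 259.0 / 75.2 = 3.444 mg/L
k = ln2 / t½ = 0.693147 / 28.3 = 0.02449 h⁻¹
C = C₀ · e^(−k·t) = 3.444 × e^(−0.02449 × 109)
  = 3.444 × 0.06929 = 0.2386 mg/L
Convert: 0.2386 mg/L × 1000 = 238.6 ng/mL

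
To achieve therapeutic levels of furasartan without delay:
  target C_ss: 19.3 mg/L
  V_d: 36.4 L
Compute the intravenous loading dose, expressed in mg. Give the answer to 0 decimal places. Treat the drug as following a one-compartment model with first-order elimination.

703 mg

LD = Css × Vd = 19.3 × 36.4 = 702.5 mg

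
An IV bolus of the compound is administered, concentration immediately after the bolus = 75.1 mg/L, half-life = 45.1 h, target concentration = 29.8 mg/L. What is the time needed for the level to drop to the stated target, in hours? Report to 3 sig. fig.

60.1 h

k = ln2 / t½ = 0.693147 / 45.1 = 0.01537 h⁻¹
t = ln(C₀ / C) / k = ln(75.10 / 29.8) / 0.01537
  = ln(2.520) / 0.01537 = 0.9243 / 0.01537 = 60.14 h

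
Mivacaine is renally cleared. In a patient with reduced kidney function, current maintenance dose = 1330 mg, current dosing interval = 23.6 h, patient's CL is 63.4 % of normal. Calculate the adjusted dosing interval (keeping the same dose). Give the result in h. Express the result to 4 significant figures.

37.22 h

To keep the same average steady-state level, dosing rate must scale with clearance.
CL ratio = 63.4 / 100 = 0.6340
New interval (same dose) = 23.6 / 0.6340 = 37.22 h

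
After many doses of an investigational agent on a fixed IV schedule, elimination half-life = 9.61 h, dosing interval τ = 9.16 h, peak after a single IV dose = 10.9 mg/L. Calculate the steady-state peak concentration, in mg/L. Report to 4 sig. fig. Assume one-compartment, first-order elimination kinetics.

22.54 mg/L

k = ln2 / t½ = 0.693147 / 9.61 = 0.07213 h⁻¹
e^(−kτ) = e^(−0.07213 × 9.16) = 0.5165
Accumulation ratio R = 1 / (1 − e^(−kτ)) = 1 / (1 − 0.5165) = 2.068
Steady-state peak = C₀ × R = 10.9 × 2.068 = 22.54 mg/L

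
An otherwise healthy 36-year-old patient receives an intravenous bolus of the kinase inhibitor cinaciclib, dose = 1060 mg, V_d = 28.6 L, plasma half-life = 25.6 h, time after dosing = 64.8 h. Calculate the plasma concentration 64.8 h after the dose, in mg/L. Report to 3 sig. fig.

6.41 mg/L

C₀ = Dose / Vd = 1060 / 28.6 = 37.06 mg/L
k = ln2 / t½ = 0.693147 / 25.6 = 0.02708 h⁻¹
C = C₀ · e^(−k·t) = 37.06 × e^(−0.02708 × 64.8)
  = 37.06 × 0.1729 = 6.408 mg/L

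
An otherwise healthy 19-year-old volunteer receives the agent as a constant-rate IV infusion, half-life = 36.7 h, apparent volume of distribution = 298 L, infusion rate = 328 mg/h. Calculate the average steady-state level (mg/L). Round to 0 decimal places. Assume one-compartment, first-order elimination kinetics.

58 mg/L

k = ln2 / t½ = 0.693147 / 36.7 = 0.01889 h⁻¹
CL = k × Vd = 0.01889 × 298 = 5.629 L/h
At steady state Css = R₀ / CL = 328 / 5.629 = 58.27 mg/L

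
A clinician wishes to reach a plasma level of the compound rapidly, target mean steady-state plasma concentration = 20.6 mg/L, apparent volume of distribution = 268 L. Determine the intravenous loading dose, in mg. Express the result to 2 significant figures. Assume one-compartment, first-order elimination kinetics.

5500 mg

LD = Css × Vd = 20.6 × 268 = 5521 mg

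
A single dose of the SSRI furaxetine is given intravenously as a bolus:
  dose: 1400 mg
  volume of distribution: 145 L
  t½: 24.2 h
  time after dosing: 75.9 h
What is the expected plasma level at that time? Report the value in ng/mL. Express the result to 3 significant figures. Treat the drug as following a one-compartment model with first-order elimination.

C₀ = Dose / Vd = 1400 / 145 = 9.655 mg/L
k = ln2 / t½ = 0.693147 / 24.2 = 0.02864 h⁻¹
C = C₀ · e^(−k·t) = 9.655 × e^(−0.02864 × 75.9)
  = 9.655 × 0.1137 = 1.098 mg/L
Convert: 1.098 mg/L × 1000 = 1098 ng/mL

1100 ng/mL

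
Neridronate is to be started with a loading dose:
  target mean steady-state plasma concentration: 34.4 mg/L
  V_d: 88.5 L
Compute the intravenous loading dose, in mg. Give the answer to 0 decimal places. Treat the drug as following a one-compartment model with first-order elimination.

LD = Css × Vd = 34.4 × 88.5 = 3044 mg

3044 mg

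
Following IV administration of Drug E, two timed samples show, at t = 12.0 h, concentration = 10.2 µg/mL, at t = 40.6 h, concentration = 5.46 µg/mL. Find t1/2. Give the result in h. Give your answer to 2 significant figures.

32 h

k = ln(C₁/C₂) / (t₂ − t₁) = ln(10.2/5.46) / (40.6 − 12.0)
  = 0.6249 / 28.60 = 0.02185 h⁻¹
t½ = ln2 / k = 0.693147 / 0.02185 = 31.72 h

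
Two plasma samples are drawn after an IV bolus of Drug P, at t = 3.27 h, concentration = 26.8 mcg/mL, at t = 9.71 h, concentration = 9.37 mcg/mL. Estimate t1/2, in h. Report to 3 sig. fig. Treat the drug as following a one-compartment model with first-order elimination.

4.25 h

k = ln(C₁/C₂) / (t₂ − t₁) = ln(26.8/9.37) / (9.71 − 3.27)
  = 1.051 / 6.440 = 0.1632 h⁻¹
t½ = ln2 / k = 0.693147 / 0.1632 = 4.247 h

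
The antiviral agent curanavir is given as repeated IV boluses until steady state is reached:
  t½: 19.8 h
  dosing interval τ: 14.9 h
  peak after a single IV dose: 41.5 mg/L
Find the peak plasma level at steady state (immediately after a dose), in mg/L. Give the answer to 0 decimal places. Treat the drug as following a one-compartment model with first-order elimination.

k = ln2 / t½ = 0.693147 / 19.8 = 0.03501 h⁻¹
e^(−kτ) = e^(−0.03501 × 14.9) = 0.5935
Accumulation ratio R = 1 / (1 − e^(−kτ)) = 1 / (1 − 0.5935) = 2.460
Steady-state peak = C₀ × R = 41.5 × 2.460 = 102.1 mg/L

102 mg/L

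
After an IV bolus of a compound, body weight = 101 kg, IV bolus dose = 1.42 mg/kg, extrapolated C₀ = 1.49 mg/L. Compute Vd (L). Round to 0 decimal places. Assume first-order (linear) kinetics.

96 L

Dose = 1.42 × 101 = 143.4 mg
Vd = Dose / C₀ = 143.4 / 1.49 = 96.24 L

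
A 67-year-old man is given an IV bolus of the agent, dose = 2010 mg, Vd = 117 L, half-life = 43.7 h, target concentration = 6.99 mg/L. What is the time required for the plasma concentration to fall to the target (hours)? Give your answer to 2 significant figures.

57 h

C₀ = Dose / Vd = 2010 / 117 = 17.18 mg/L
k = ln2 / t½ = 0.693147 / 43.7 = 0.01586 h⁻¹
t = ln(C₀ / C) / k = ln(17.18 / 6.99) / 0.01586
  = ln(2.458) / 0.01586 = 0.8993 / 0.01586 = 56.70 h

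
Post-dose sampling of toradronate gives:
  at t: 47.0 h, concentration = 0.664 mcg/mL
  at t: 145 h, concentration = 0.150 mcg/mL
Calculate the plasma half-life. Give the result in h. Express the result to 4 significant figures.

k = ln(C₁/C₂) / (t₂ − t₁) = ln(0.664/0.150) / (145 − 47.0)
  = 1.488 / 98.00 = 0.01518 h⁻¹
t½ = ln2 / k = 0.693147 / 0.01518 = 45.66 h

45.66 h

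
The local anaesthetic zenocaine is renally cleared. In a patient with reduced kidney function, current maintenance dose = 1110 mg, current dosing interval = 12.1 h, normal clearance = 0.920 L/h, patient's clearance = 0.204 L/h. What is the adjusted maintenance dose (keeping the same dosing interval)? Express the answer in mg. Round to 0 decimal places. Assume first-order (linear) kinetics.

246 mg

To keep the same average steady-state level, dosing rate must scale with clearance.
CL ratio = 0.204 / 0.920 = 0.2217
New dose (same interval) = 1110 × 0.2217 = 246.1 mg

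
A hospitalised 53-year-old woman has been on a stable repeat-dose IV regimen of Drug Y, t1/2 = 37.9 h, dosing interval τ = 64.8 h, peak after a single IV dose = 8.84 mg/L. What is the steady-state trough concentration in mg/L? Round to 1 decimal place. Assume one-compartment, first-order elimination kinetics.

k = ln2 / t½ = 0.693147 / 37.9 = 0.01829 h⁻¹
e^(−kτ) = e^(−0.01829 × 64.8) = 0.3057
Accumulation ratio R = 1 / (1 − e^(−kτ)) = 1 / (1 − 0.3057) = 1.440
Steady-state trough = C₀ × R × e^(−kτ) = 8.84 × 1.440 × 0.3057 = 3.891 mg/L

3.9 mg/L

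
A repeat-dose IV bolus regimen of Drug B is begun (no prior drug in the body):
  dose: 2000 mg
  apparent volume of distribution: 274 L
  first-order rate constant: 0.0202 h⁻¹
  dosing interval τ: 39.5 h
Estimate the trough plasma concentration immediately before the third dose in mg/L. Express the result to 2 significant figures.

C₀ per dose = Dose / Vd = 2000 / 274 = 7.299 mg/L
Fraction remaining after one interval: r = e^(−kτ) = e^(−0.02020 × 39.5) = 0.4503
Before dose 3, 2 doses have been given (aged 1τ, 2τ).
C_trough = C₀ × (r + r²) = 7.299 × (0.4503 + 0.2028) = 4.767 mg/L

4.8 mg/L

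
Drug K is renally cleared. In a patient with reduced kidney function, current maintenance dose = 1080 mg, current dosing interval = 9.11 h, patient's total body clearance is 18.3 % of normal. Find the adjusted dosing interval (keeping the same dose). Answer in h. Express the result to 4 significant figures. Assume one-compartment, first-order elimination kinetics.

49.78 h

To keep the same average steady-state level, dosing rate must scale with clearance.
CL ratio = 18.3 / 100 = 0.1830
New interval (same dose) = 9.11 / 0.1830 = 49.78 h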